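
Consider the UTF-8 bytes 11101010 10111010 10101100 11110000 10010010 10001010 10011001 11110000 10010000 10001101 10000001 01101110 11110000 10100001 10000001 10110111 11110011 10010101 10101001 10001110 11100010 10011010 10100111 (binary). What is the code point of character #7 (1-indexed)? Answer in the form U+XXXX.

U+26A7

Offset 0: leading byte 0xEA = 11101010 → 3-byte char #1 = EA BA AC.
Offset 3: leading byte 0xF0 = 11110000 → 4-byte char #2 = F0 92 8A 99.
Offset 7: leading byte 0xF0 = 11110000 → 4-byte char #3 = F0 90 8D 81.
Offset 11: leading byte 0x6E = 01101110 → 1-byte char #4 = 6E.
Offset 12: leading byte 0xF0 = 11110000 → 4-byte char #5 = F0 A1 81 B7.
Offset 16: leading byte 0xF3 = 11110011 → 4-byte char #6 = F3 95 A9 8E.
Offset 20: leading byte 0xE2 = 11100010 → 3-byte char #7 = E2 9A A7.
Leading byte 0xE2 = 11100010 matches 1110xxxx → 3-byte sequence.
Byte 1: 0xE2 = 11100010, payload 0010 (4 bits).
Byte 2: 0x9A = 10011010 (10xxxxxx ✓), payload 011010.
Byte 3: 0xA7 = 10100111 (10xxxxxx ✓), payload 100111.
Concatenate: 0010011010100111 = 0x26A7 (16 bits → U+26A7).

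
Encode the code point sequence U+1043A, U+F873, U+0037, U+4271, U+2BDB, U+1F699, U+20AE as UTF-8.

F0 90 90 BA EF A1 B3 37 E4 89 B1 E2 AF 9B F0 9F 9A 99 E2 82 AE

U+1043A: 4-byte form → F0 90 90 BA.
U+F873: 3-byte form → EF A1 B3.
U+0037: 1-byte form → 37.
U+4271: 3-byte form → E4 89 B1.
U+2BDB: 3-byte form → E2 AF 9B.
U+1F699: 4-byte form → F0 9F 9A 99.
U+20AE: 3-byte form → E2 82 AE.
Concatenated (21 bytes): F0 90 90 BA EF A1 B3 37 E4 89 B1 E2 AF 9B F0 9F 9A 99 E2 82 AE.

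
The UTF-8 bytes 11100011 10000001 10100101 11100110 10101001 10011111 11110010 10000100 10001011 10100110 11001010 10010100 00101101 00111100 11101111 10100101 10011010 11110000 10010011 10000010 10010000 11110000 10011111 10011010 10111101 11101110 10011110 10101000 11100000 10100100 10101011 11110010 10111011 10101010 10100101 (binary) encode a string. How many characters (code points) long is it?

12

Byte at offset 0: 0xE3 = 11100011 → 3-byte char (#1). Advance 3.
Byte at offset 3: 0xE6 = 11100110 → 3-byte char (#2). Advance 3.
Byte at offset 6: 0xF2 = 11110010 → 4-byte char (#3). Advance 4.
Byte at offset 10: 0xCA = 11001010 → 2-byte char (#4). Advance 2.
Byte at offset 12: 0x2D = 00101101 → 1-byte char (#5). Advance 1.
Byte at offset 13: 0x3C = 00111100 → 1-byte char (#6). Advance 1.
Byte at offset 14: 0xEF = 11101111 → 3-byte char (#7). Advance 3.
Byte at offset 17: 0xF0 = 11110000 → 4-byte char (#8). Advance 4.
Byte at offset 21: 0xF0 = 11110000 → 4-byte char (#9). Advance 4.
Byte at offset 25: 0xEE = 11101110 → 3-byte char (#10). Advance 3.
Byte at offset 28: 0xE0 = 11100000 → 3-byte char (#11). Advance 3.
Byte at offset 31: 0xF2 = 11110010 → 4-byte char (#12). Advance 4.
Reached end at offset 35 after 12 code points.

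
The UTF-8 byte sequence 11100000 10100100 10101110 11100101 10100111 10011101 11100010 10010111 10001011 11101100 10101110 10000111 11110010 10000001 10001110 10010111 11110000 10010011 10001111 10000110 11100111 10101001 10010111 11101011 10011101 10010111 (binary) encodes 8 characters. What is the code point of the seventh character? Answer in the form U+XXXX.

Offset 0: leading byte 0xE0 = 11100000 → 3-byte char #1 = E0 A4 AE.
Offset 3: leading byte 0xE5 = 11100101 → 3-byte char #2 = E5 A7 9D.
Offset 6: leading byte 0xE2 = 11100010 → 3-byte char #3 = E2 97 8B.
Offset 9: leading byte 0xEC = 11101100 → 3-byte char #4 = EC AE 87.
Offset 12: leading byte 0xF2 = 11110010 → 4-byte char #5 = F2 81 8E 97.
Offset 16: leading byte 0xF0 = 11110000 → 4-byte char #6 = F0 93 8F 86.
Offset 20: leading byte 0xE7 = 11100111 → 3-byte char #7 = E7 A9 97.
Leading byte 0xE7 = 11100111 matches 1110xxxx → 3-byte sequence.
Byte 1: 0xE7 = 11100111, payload 0111 (4 bits).
Byte 2: 0xA9 = 10101001 (10xxxxxx ✓), payload 101001.
Byte 3: 0x97 = 10010111 (10xxxxxx ✓), payload 010111.
Concatenate: 0111101001010111 = 0x7A57 (16 bits → U+7A57).

U+7A57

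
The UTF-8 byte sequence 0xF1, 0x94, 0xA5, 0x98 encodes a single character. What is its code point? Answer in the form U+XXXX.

U+54958

Leading byte 0xF1 = 11110001 matches 11110xxx → 4-byte sequence.
Byte 1: 0xF1 = 11110001, payload 001 (3 bits).
Byte 2: 0x94 = 10010100 (10xxxxxx ✓), payload 010100.
Byte 3: 0xA5 = 10100101 (10xxxxxx ✓), payload 100101.
Byte 4: 0x98 = 10011000 (10xxxxxx ✓), payload 011000.
Concatenate: 001010100100101011000 = 0x54958 (21 bits → U+54958).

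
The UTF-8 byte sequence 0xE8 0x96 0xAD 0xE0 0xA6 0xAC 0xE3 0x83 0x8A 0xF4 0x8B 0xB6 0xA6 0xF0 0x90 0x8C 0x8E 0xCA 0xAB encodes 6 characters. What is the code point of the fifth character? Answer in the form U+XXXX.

Offset 0: leading byte 0xE8 = 11101000 → 3-byte char #1 = E8 96 AD.
Offset 3: leading byte 0xE0 = 11100000 → 3-byte char #2 = E0 A6 AC.
Offset 6: leading byte 0xE3 = 11100011 → 3-byte char #3 = E3 83 8A.
Offset 9: leading byte 0xF4 = 11110100 → 4-byte char #4 = F4 8B B6 A6.
Offset 13: leading byte 0xF0 = 11110000 → 4-byte char #5 = F0 90 8C 8E.
Leading byte 0xF0 = 11110000 matches 11110xxx → 4-byte sequence.
Byte 1: 0xF0 = 11110000, payload 000 (3 bits).
Byte 2: 0x90 = 10010000 (10xxxxxx ✓), payload 010000.
Byte 3: 0x8C = 10001100 (10xxxxxx ✓), payload 001100.
Byte 4: 0x8E = 10001110 (10xxxxxx ✓), payload 001110.
Concatenate: 000010000001100001110 = 0x1030E (21 bits → U+1030E).

U+1030E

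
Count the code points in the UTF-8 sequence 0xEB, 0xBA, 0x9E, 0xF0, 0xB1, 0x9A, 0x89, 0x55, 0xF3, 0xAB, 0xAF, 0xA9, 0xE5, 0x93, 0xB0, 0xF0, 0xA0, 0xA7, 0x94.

6

Byte at offset 0: 0xEB = 11101011 → 3-byte char (#1). Advance 3.
Byte at offset 3: 0xF0 = 11110000 → 4-byte char (#2). Advance 4.
Byte at offset 7: 0x55 = 01010101 → 1-byte char (#3). Advance 1.
Byte at offset 8: 0xF3 = 11110011 → 4-byte char (#4). Advance 4.
Byte at offset 12: 0xE5 = 11100101 → 3-byte char (#5). Advance 3.
Byte at offset 15: 0xF0 = 11110000 → 4-byte char (#6). Advance 4.
Reached end at offset 19 after 6 code points.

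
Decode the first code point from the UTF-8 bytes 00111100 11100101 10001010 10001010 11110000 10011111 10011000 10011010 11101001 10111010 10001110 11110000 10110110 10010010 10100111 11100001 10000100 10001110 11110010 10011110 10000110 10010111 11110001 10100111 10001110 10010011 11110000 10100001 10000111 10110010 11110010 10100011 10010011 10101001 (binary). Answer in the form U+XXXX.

Offset 0: leading byte 0x3C = 00111100 → 1-byte char #1 = 3C.
Leading byte 0x3C = 00111100 matches 0xxxxxxx → 1-byte sequence.
Byte 1: 0x3C = 00111100, payload 0111100 (7 bits).
Concatenate: 0111100 = 0x3C (7 bits → U+003C).

U+003C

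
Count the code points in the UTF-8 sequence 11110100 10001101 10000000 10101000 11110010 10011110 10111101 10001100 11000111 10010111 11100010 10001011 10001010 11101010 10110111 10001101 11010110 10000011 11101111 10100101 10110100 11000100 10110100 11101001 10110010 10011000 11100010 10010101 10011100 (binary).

10

Byte at offset 0: 0xF4 = 11110100 → 4-byte char (#1). Advance 4.
Byte at offset 4: 0xF2 = 11110010 → 4-byte char (#2). Advance 4.
Byte at offset 8: 0xC7 = 11000111 → 2-byte char (#3). Advance 2.
Byte at offset 10: 0xE2 = 11100010 → 3-byte char (#4). Advance 3.
Byte at offset 13: 0xEA = 11101010 → 3-byte char (#5). Advance 3.
Byte at offset 16: 0xD6 = 11010110 → 2-byte char (#6). Advance 2.
Byte at offset 18: 0xEF = 11101111 → 3-byte char (#7). Advance 3.
Byte at offset 21: 0xC4 = 11000100 → 2-byte char (#8). Advance 2.
Byte at offset 23: 0xE9 = 11101001 → 3-byte char (#9). Advance 3.
Byte at offset 26: 0xE2 = 11100010 → 3-byte char (#10). Advance 3.
Reached end at offset 29 after 10 code points.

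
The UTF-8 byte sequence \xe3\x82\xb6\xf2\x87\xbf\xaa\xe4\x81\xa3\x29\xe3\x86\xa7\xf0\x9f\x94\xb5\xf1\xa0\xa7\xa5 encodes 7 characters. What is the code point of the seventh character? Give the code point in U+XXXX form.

Offset 0: leading byte 0xE3 = 11100011 → 3-byte char #1 = E3 82 B6.
Offset 3: leading byte 0xF2 = 11110010 → 4-byte char #2 = F2 87 BF AA.
Offset 7: leading byte 0xE4 = 11100100 → 3-byte char #3 = E4 81 A3.
Offset 10: leading byte 0x29 = 00101001 → 1-byte char #4 = 29.
Offset 11: leading byte 0xE3 = 11100011 → 3-byte char #5 = E3 86 A7.
Offset 14: leading byte 0xF0 = 11110000 → 4-byte char #6 = F0 9F 94 B5.
Offset 18: leading byte 0xF1 = 11110001 → 4-byte char #7 = F1 A0 A7 A5.
Leading byte 0xF1 = 11110001 matches 11110xxx → 4-byte sequence.
Byte 1: 0xF1 = 11110001, payload 001 (3 bits).
Byte 2: 0xA0 = 10100000 (10xxxxxx ✓), payload 100000.
Byte 3: 0xA7 = 10100111 (10xxxxxx ✓), payload 100111.
Byte 4: 0xA5 = 10100101 (10xxxxxx ✓), payload 100101.
Concatenate: 001100000100111100101 = 0x609E5 (21 bits → U+609E5).

U+609E5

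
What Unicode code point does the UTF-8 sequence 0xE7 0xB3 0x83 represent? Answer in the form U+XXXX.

Leading byte 0xE7 = 11100111 matches 1110xxxx → 3-byte sequence.
Byte 1: 0xE7 = 11100111, payload 0111 (4 bits).
Byte 2: 0xB3 = 10110011 (10xxxxxx ✓), payload 110011.
Byte 3: 0x83 = 10000011 (10xxxxxx ✓), payload 000011.
Concatenate: 0111110011000011 = 0x7CC3 (16 bits → U+7CC3).

U+7CC3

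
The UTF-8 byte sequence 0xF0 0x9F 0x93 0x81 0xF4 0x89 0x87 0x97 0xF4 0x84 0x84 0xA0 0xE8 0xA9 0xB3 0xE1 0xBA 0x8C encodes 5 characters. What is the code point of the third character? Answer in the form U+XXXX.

U+104120

Offset 0: leading byte 0xF0 = 11110000 → 4-byte char #1 = F0 9F 93 81.
Offset 4: leading byte 0xF4 = 11110100 → 4-byte char #2 = F4 89 87 97.
Offset 8: leading byte 0xF4 = 11110100 → 4-byte char #3 = F4 84 84 A0.
Leading byte 0xF4 = 11110100 matches 11110xxx → 4-byte sequence.
Byte 1: 0xF4 = 11110100, payload 100 (3 bits).
Byte 2: 0x84 = 10000100 (10xxxxxx ✓), payload 000100.
Byte 3: 0x84 = 10000100 (10xxxxxx ✓), payload 000100.
Byte 4: 0xA0 = 10100000 (10xxxxxx ✓), payload 100000.
Concatenate: 100000100000100100000 = 0x104120 (21 bits → U+104120).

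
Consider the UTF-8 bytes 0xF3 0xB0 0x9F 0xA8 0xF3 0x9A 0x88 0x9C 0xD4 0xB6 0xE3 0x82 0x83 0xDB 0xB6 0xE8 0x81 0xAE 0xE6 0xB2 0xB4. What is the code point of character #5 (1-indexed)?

U+06F6

Offset 0: leading byte 0xF3 = 11110011 → 4-byte char #1 = F3 B0 9F A8.
Offset 4: leading byte 0xF3 = 11110011 → 4-byte char #2 = F3 9A 88 9C.
Offset 8: leading byte 0xD4 = 11010100 → 2-byte char #3 = D4 B6.
Offset 10: leading byte 0xE3 = 11100011 → 3-byte char #4 = E3 82 83.
Offset 13: leading byte 0xDB = 11011011 → 2-byte char #5 = DB B6.
Leading byte 0xDB = 11011011 matches 110xxxxx → 2-byte sequence.
Byte 1: 0xDB = 11011011, payload 11011 (5 bits).
Byte 2: 0xB6 = 10110110 (10xxxxxx ✓), payload 110110.
Concatenate: 11011110110 = 0x6F6 (11 bits → U+06F6).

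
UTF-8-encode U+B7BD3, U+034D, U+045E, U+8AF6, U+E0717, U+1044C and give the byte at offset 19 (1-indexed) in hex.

1-indexed offset 19 is 0-indexed offset 18.
U+B7BD3 → 4-byte form F2 B7 AF 93 at offsets 0–3.
U+034D → 2-byte form CD 8D at offsets 4–5.
U+045E → 2-byte form D1 9E at offsets 6–7.
U+8AF6 → 3-byte form E8 AB B6 at offsets 8–10.
U+E0717 → 4-byte form F3 A0 9C 97 at offsets 11–14.
U+1044C → 4-byte form F0 90 91 8C at offsets 15–18.
Offset 18 falls in char 6's range; it's byte 4 of F0 90 91 8C = 0x8C.

0x8C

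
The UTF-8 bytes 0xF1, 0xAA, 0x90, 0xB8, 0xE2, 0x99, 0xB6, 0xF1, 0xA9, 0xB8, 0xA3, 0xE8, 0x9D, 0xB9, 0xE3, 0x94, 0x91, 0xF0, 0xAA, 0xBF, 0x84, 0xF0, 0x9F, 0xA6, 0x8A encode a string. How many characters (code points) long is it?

7

Byte at offset 0: 0xF1 = 11110001 → 4-byte char (#1). Advance 4.
Byte at offset 4: 0xE2 = 11100010 → 3-byte char (#2). Advance 3.
Byte at offset 7: 0xF1 = 11110001 → 4-byte char (#3). Advance 4.
Byte at offset 11: 0xE8 = 11101000 → 3-byte char (#4). Advance 3.
Byte at offset 14: 0xE3 = 11100011 → 3-byte char (#5). Advance 3.
Byte at offset 17: 0xF0 = 11110000 → 4-byte char (#6). Advance 4.
Byte at offset 21: 0xF0 = 11110000 → 4-byte char (#7). Advance 4.
Reached end at offset 25 after 7 code points.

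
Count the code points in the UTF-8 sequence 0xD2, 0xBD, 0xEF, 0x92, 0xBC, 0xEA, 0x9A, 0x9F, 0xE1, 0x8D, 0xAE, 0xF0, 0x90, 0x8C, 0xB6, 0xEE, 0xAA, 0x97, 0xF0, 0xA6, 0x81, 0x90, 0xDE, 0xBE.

8

Byte at offset 0: 0xD2 = 11010010 → 2-byte char (#1). Advance 2.
Byte at offset 2: 0xEF = 11101111 → 3-byte char (#2). Advance 3.
Byte at offset 5: 0xEA = 11101010 → 3-byte char (#3). Advance 3.
Byte at offset 8: 0xE1 = 11100001 → 3-byte char (#4). Advance 3.
Byte at offset 11: 0xF0 = 11110000 → 4-byte char (#5). Advance 4.
Byte at offset 15: 0xEE = 11101110 → 3-byte char (#6). Advance 3.
Byte at offset 18: 0xF0 = 11110000 → 4-byte char (#7). Advance 4.
Byte at offset 22: 0xDE = 11011110 → 2-byte char (#8). Advance 2.
Reached end at offset 24 after 8 code points.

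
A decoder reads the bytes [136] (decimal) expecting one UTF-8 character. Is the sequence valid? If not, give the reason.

invalid (continuation byte with no leading byte)

Byte 0x88 = 10001000 has the form 10xxxxxx — a continuation byte — but there is no preceding leading byte.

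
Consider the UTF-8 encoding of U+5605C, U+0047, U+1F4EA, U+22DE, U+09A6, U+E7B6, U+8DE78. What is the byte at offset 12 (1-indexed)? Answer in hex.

1-indexed offset 12 is 0-indexed offset 11.
U+5605C → 4-byte form F1 96 81 9C at offsets 0–3.
U+0047 → 1-byte form 47 at offsets 4–4.
U+1F4EA → 4-byte form F0 9F 93 AA at offsets 5–8.
U+22DE → 3-byte form E2 8B 9E at offsets 9–11.
Offset 11 falls in char 4's range; it's byte 3 of E2 8B 9E = 0x9E.

0x9E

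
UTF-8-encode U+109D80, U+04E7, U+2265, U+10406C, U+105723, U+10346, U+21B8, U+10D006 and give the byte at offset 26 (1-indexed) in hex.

0x8D

1-indexed offset 26 is 0-indexed offset 25.
U+109D80 → 4-byte form F4 89 B6 80 at offsets 0–3.
U+04E7 → 2-byte form D3 A7 at offsets 4–5.
U+2265 → 3-byte form E2 89 A5 at offsets 6–8.
U+10406C → 4-byte form F4 84 81 AC at offsets 9–12.
U+105723 → 4-byte form F4 85 9C A3 at offsets 13–16.
U+10346 → 4-byte form F0 90 8D 86 at offsets 17–20.
U+21B8 → 3-byte form E2 86 B8 at offsets 21–23.
U+10D006 → 4-byte form F4 8D 80 86 at offsets 24–27.
Offset 25 falls in char 8's range; it's byte 2 of F4 8D 80 86 = 0x8D.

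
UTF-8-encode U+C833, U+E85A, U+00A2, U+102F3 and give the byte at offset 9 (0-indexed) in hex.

0x90

U+C833 → 3-byte form EC A0 B3 at offsets 0–2.
U+E85A → 3-byte form EE A1 9A at offsets 3–5.
U+00A2 → 2-byte form C2 A2 at offsets 6–7.
U+102F3 → 4-byte form F0 90 8B B3 at offsets 8–11.
Offset 9 falls in char 4's range; it's byte 2 of F0 90 8B B3 = 0x90.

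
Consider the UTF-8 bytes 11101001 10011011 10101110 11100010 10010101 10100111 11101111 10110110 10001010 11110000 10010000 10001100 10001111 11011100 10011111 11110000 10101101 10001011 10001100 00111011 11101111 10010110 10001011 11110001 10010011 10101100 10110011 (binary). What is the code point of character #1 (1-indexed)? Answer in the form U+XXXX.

Offset 0: leading byte 0xE9 = 11101001 → 3-byte char #1 = E9 9B AE.
Leading byte 0xE9 = 11101001 matches 1110xxxx → 3-byte sequence.
Byte 1: 0xE9 = 11101001, payload 1001 (4 bits).
Byte 2: 0x9B = 10011011 (10xxxxxx ✓), payload 011011.
Byte 3: 0xAE = 10101110 (10xxxxxx ✓), payload 101110.
Concatenate: 1001011011101110 = 0x96EE (16 bits → U+96EE).

U+96EE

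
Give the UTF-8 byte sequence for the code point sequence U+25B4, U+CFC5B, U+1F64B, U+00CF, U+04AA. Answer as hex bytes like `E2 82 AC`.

E2 96 B4 F3 8F B1 9B F0 9F 99 8B C3 8F D2 AA

U+25B4: 3-byte form → E2 96 B4.
U+CFC5B: 4-byte form → F3 8F B1 9B.
U+1F64B: 4-byte form → F0 9F 99 8B.
U+00CF: 2-byte form → C3 8F.
U+04AA: 2-byte form → D2 AA.
Concatenated (15 bytes): E2 96 B4 F3 8F B1 9B F0 9F 99 8B C3 8F D2 AA.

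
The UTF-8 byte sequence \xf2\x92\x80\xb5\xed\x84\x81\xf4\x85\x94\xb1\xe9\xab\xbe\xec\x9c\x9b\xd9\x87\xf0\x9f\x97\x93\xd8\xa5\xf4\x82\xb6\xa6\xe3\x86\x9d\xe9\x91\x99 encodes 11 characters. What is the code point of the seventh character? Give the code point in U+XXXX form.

U+1F5D3

Offset 0: leading byte 0xF2 = 11110010 → 4-byte char #1 = F2 92 80 B5.
Offset 4: leading byte 0xED = 11101101 → 3-byte char #2 = ED 84 81.
Offset 7: leading byte 0xF4 = 11110100 → 4-byte char #3 = F4 85 94 B1.
Offset 11: leading byte 0xE9 = 11101001 → 3-byte char #4 = E9 AB BE.
Offset 14: leading byte 0xEC = 11101100 → 3-byte char #5 = EC 9C 9B.
Offset 17: leading byte 0xD9 = 11011001 → 2-byte char #6 = D9 87.
Offset 19: leading byte 0xF0 = 11110000 → 4-byte char #7 = F0 9F 97 93.
Leading byte 0xF0 = 11110000 matches 11110xxx → 4-byte sequence.
Byte 1: 0xF0 = 11110000, payload 000 (3 bits).
Byte 2: 0x9F = 10011111 (10xxxxxx ✓), payload 011111.
Byte 3: 0x97 = 10010111 (10xxxxxx ✓), payload 010111.
Byte 4: 0x93 = 10010011 (10xxxxxx ✓), payload 010011.
Concatenate: 000011111010111010011 = 0x1F5D3 (21 bits → U+1F5D3).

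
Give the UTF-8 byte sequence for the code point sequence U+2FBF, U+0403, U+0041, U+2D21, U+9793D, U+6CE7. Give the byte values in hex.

E2 BE BF D0 83 41 E2 B4 A1 F2 97 A4 BD E6 B3 A7

U+2FBF: 3-byte form → E2 BE BF.
U+0403: 2-byte form → D0 83.
U+0041: 1-byte form → 41.
U+2D21: 3-byte form → E2 B4 A1.
U+9793D: 4-byte form → F2 97 A4 BD.
U+6CE7: 3-byte form → E6 B3 A7.
Concatenated (16 bytes): E2 BE BF D0 83 41 E2 B4 A1 F2 97 A4 BD E6 B3 A7.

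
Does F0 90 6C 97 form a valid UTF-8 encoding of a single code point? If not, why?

invalid (non-continuation byte where continuation expected)

Leading byte 0xF0 = 11110000 → 4-byte form.
Byte 3 is 0x6C = 01101100, which is not 10xxxxxx — expected a continuation byte.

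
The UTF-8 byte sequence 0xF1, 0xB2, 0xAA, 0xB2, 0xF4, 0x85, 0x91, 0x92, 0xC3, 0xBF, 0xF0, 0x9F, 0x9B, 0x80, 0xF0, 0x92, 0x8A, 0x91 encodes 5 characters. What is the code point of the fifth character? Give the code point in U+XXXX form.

Offset 0: leading byte 0xF1 = 11110001 → 4-byte char #1 = F1 B2 AA B2.
Offset 4: leading byte 0xF4 = 11110100 → 4-byte char #2 = F4 85 91 92.
Offset 8: leading byte 0xC3 = 11000011 → 2-byte char #3 = C3 BF.
Offset 10: leading byte 0xF0 = 11110000 → 4-byte char #4 = F0 9F 9B 80.
Offset 14: leading byte 0xF0 = 11110000 → 4-byte char #5 = F0 92 8A 91.
Leading byte 0xF0 = 11110000 matches 11110xxx → 4-byte sequence.
Byte 1: 0xF0 = 11110000, payload 000 (3 bits).
Byte 2: 0x92 = 10010010 (10xxxxxx ✓), payload 010010.
Byte 3: 0x8A = 10001010 (10xxxxxx ✓), payload 001010.
Byte 4: 0x91 = 10010001 (10xxxxxx ✓), payload 010001.
Concatenate: 000010010001010010001 = 0x12291 (21 bits → U+12291).

U+12291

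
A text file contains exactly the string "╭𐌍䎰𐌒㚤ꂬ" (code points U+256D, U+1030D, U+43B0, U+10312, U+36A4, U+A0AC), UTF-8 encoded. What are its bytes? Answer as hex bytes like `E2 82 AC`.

U+256D: 3-byte form → E2 95 AD.
U+1030D: 4-byte form → F0 90 8C 8D.
U+43B0: 3-byte form → E4 8E B0.
U+10312: 4-byte form → F0 90 8C 92.
U+36A4: 3-byte form → E3 9A A4.
U+A0AC: 3-byte form → EA 82 AC.
Concatenated (20 bytes): E2 95 AD F0 90 8C 8D E4 8E B0 F0 90 8C 92 E3 9A A4 EA 82 AC.

E2 95 AD F0 90 8C 8D E4 8E B0 F0 90 8C 92 E3 9A A4 EA 82 AC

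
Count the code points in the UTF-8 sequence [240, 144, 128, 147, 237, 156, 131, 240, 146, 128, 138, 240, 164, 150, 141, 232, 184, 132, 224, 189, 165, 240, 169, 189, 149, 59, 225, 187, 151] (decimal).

Byte at offset 0: 0xF0 = 11110000 → 4-byte char (#1). Advance 4.
Byte at offset 4: 0xED = 11101101 → 3-byte char (#2). Advance 3.
Byte at offset 7: 0xF0 = 11110000 → 4-byte char (#3). Advance 4.
Byte at offset 11: 0xF0 = 11110000 → 4-byte char (#4). Advance 4.
Byte at offset 15: 0xE8 = 11101000 → 3-byte char (#5). Advance 3.
Byte at offset 18: 0xE0 = 11100000 → 3-byte char (#6). Advance 3.
Byte at offset 21: 0xF0 = 11110000 → 4-byte char (#7). Advance 4.
Byte at offset 25: 0x3B = 00111011 → 1-byte char (#8). Advance 1.
Byte at offset 26: 0xE1 = 11100001 → 3-byte char (#9). Advance 3.
Reached end at offset 29 after 9 code points.

9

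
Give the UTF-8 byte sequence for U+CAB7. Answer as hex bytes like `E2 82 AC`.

EC AA B7

U+CAB7 = 0xCAB7 = 51895 decimal. In range U+0800–U+FFFF → 3-byte form: 1110xxxx 10xxxxxx 10xxxxxx.
Binary (16 bits): 1100101010110111.
Split 4+6+6: 1100 | 101010 | 110111.
Byte 1: 11101100 = 0xEC.
Byte 2: 10101010 = 0xAA.
Byte 3: 10110111 = 0xB7.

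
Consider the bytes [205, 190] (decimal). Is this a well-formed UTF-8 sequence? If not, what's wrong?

Leading byte 0xCD = 11001101 → 2-byte form.
Continuation bytes 0xBE=10111110 all match 10xxxxxx.
Decoded value 0x37E is ≥ 0x80 (shortest form) and not a surrogate.

valid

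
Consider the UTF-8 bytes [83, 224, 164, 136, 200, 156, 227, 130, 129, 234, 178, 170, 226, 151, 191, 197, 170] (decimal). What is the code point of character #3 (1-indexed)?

U+021C

Offset 0: leading byte 0x53 = 01010011 → 1-byte char #1 = 53.
Offset 1: leading byte 0xE0 = 11100000 → 3-byte char #2 = E0 A4 88.
Offset 4: leading byte 0xC8 = 11001000 → 2-byte char #3 = C8 9C.
Leading byte 0xC8 = 11001000 matches 110xxxxx → 2-byte sequence.
Byte 1: 0xC8 = 11001000, payload 01000 (5 bits).
Byte 2: 0x9C = 10011100 (10xxxxxx ✓), payload 011100.
Concatenate: 01000011100 = 0x21C (11 bits → U+021C).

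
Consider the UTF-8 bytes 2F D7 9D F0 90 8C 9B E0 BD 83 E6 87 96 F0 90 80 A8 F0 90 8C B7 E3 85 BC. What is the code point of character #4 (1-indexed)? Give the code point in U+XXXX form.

Offset 0: leading byte 0x2F = 00101111 → 1-byte char #1 = 2F.
Offset 1: leading byte 0xD7 = 11010111 → 2-byte char #2 = D7 9D.
Offset 3: leading byte 0xF0 = 11110000 → 4-byte char #3 = F0 90 8C 9B.
Offset 7: leading byte 0xE0 = 11100000 → 3-byte char #4 = E0 BD 83.
Leading byte 0xE0 = 11100000 matches 1110xxxx → 3-byte sequence.
Byte 1: 0xE0 = 11100000, payload 0000 (4 bits).
Byte 2: 0xBD = 10111101 (10xxxxxx ✓), payload 111101.
Byte 3: 0x83 = 10000011 (10xxxxxx ✓), payload 000011.
Concatenate: 0000111101000011 = 0xF43 (16 bits → U+0F43).

U+0F43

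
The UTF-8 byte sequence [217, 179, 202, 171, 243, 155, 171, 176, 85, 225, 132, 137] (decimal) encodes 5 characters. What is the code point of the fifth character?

Offset 0: leading byte 0xD9 = 11011001 → 2-byte char #1 = D9 B3.
Offset 2: leading byte 0xCA = 11001010 → 2-byte char #2 = CA AB.
Offset 4: leading byte 0xF3 = 11110011 → 4-byte char #3 = F3 9B AB B0.
Offset 8: leading byte 0x55 = 01010101 → 1-byte char #4 = 55.
Offset 9: leading byte 0xE1 = 11100001 → 3-byte char #5 = E1 84 89.
Leading byte 0xE1 = 11100001 matches 1110xxxx → 3-byte sequence.
Byte 1: 0xE1 = 11100001, payload 0001 (4 bits).
Byte 2: 0x84 = 10000100 (10xxxxxx ✓), payload 000100.
Byte 3: 0x89 = 10001001 (10xxxxxx ✓), payload 001001.
Concatenate: 0001000100001001 = 0x1109 (16 bits → U+1109).

U+1109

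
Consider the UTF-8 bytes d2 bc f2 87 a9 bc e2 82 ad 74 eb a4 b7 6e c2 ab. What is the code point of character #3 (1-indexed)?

U+20AD

Offset 0: leading byte 0xD2 = 11010010 → 2-byte char #1 = D2 BC.
Offset 2: leading byte 0xF2 = 11110010 → 4-byte char #2 = F2 87 A9 BC.
Offset 6: leading byte 0xE2 = 11100010 → 3-byte char #3 = E2 82 AD.
Leading byte 0xE2 = 11100010 matches 1110xxxx → 3-byte sequence.
Byte 1: 0xE2 = 11100010, payload 0010 (4 bits).
Byte 2: 0x82 = 10000010 (10xxxxxx ✓), payload 000010.
Byte 3: 0xAD = 10101101 (10xxxxxx ✓), payload 101101.
Concatenate: 0010000010101101 = 0x20AD (16 bits → U+20AD).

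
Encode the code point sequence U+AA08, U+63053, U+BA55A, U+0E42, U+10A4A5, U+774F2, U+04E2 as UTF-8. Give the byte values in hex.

U+AA08: 3-byte form → EA A8 88.
U+63053: 4-byte form → F1 A3 81 93.
U+BA55A: 4-byte form → F2 BA 95 9A.
U+0E42: 3-byte form → E0 B9 82.
U+10A4A5: 4-byte form → F4 8A 92 A5.
U+774F2: 4-byte form → F1 B7 93 B2.
U+04E2: 2-byte form → D3 A2.
Concatenated (24 bytes): EA A8 88 F1 A3 81 93 F2 BA 95 9A E0 B9 82 F4 8A 92 A5 F1 B7 93 B2 D3 A2.

EA A8 88 F1 A3 81 93 F2 BA 95 9A E0 B9 82 F4 8A 92 A5 F1 B7 93 B2 D3 A2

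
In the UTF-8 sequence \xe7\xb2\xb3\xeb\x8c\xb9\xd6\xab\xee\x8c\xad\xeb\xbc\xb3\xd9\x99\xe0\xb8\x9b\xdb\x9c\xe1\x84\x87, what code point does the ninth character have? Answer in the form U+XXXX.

U+1107

Offset 0: leading byte 0xE7 = 11100111 → 3-byte char #1 = E7 B2 B3.
Offset 3: leading byte 0xEB = 11101011 → 3-byte char #2 = EB 8C B9.
Offset 6: leading byte 0xD6 = 11010110 → 2-byte char #3 = D6 AB.
Offset 8: leading byte 0xEE = 11101110 → 3-byte char #4 = EE 8C AD.
Offset 11: leading byte 0xEB = 11101011 → 3-byte char #5 = EB BC B3.
Offset 14: leading byte 0xD9 = 11011001 → 2-byte char #6 = D9 99.
Offset 16: leading byte 0xE0 = 11100000 → 3-byte char #7 = E0 B8 9B.
Offset 19: leading byte 0xDB = 11011011 → 2-byte char #8 = DB 9C.
Offset 21: leading byte 0xE1 = 11100001 → 3-byte char #9 = E1 84 87.
Leading byte 0xE1 = 11100001 matches 1110xxxx → 3-byte sequence.
Byte 1: 0xE1 = 11100001, payload 0001 (4 bits).
Byte 2: 0x84 = 10000100 (10xxxxxx ✓), payload 000100.
Byte 3: 0x87 = 10000111 (10xxxxxx ✓), payload 000111.
Concatenate: 0001000100000111 = 0x1107 (16 bits → U+1107).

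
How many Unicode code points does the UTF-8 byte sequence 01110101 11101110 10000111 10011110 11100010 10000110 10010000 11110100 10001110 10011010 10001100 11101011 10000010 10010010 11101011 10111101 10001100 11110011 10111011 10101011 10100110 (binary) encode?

7

Byte at offset 0: 0x75 = 01110101 → 1-byte char (#1). Advance 1.
Byte at offset 1: 0xEE = 11101110 → 3-byte char (#2). Advance 3.
Byte at offset 4: 0xE2 = 11100010 → 3-byte char (#3). Advance 3.
Byte at offset 7: 0xF4 = 11110100 → 4-byte char (#4). Advance 4.
Byte at offset 11: 0xEB = 11101011 → 3-byte char (#5). Advance 3.
Byte at offset 14: 0xEB = 11101011 → 3-byte char (#6). Advance 3.
Byte at offset 17: 0xF3 = 11110011 → 4-byte char (#7). Advance 4.
Reached end at offset 21 after 7 code points.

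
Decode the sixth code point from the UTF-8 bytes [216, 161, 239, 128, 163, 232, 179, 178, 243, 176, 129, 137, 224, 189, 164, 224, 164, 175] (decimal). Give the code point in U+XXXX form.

Offset 0: leading byte 0xD8 = 11011000 → 2-byte char #1 = D8 A1.
Offset 2: leading byte 0xEF = 11101111 → 3-byte char #2 = EF 80 A3.
Offset 5: leading byte 0xE8 = 11101000 → 3-byte char #3 = E8 B3 B2.
Offset 8: leading byte 0xF3 = 11110011 → 4-byte char #4 = F3 B0 81 89.
Offset 12: leading byte 0xE0 = 11100000 → 3-byte char #5 = E0 BD A4.
Offset 15: leading byte 0xE0 = 11100000 → 3-byte char #6 = E0 A4 AF.
Leading byte 0xE0 = 11100000 matches 1110xxxx → 3-byte sequence.
Byte 1: 0xE0 = 11100000, payload 0000 (4 bits).
Byte 2: 0xA4 = 10100100 (10xxxxxx ✓), payload 100100.
Byte 3: 0xAF = 10101111 (10xxxxxx ✓), payload 101111.
Concatenate: 0000100100101111 = 0x92F (16 bits → U+092F).

U+092F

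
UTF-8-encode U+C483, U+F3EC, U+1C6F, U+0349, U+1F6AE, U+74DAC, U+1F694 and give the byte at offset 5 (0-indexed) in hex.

0xAC

U+C483 → 3-byte form EC 92 83 at offsets 0–2.
U+F3EC → 3-byte form EF 8F AC at offsets 3–5.
Offset 5 falls in char 2's range; it's byte 3 of EF 8F AC = 0xAC.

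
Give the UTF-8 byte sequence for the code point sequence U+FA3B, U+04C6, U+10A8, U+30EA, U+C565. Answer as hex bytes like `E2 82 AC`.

U+FA3B: 3-byte form → EF A8 BB.
U+04C6: 2-byte form → D3 86.
U+10A8: 3-byte form → E1 82 A8.
U+30EA: 3-byte form → E3 83 AA.
U+C565: 3-byte form → EC 95 A5.
Concatenated (14 bytes): EF A8 BB D3 86 E1 82 A8 E3 83 AA EC 95 A5.

EF A8 BB D3 86 E1 82 A8 E3 83 AA EC 95 A5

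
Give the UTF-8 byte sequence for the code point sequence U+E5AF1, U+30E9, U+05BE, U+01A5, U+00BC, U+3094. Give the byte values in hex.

U+E5AF1: 4-byte form → F3 A5 AB B1.
U+30E9: 3-byte form → E3 83 A9.
U+05BE: 2-byte form → D6 BE.
U+01A5: 2-byte form → C6 A5.
U+00BC: 2-byte form → C2 BC.
U+3094: 3-byte form → E3 82 94.
Concatenated (16 bytes): F3 A5 AB B1 E3 83 A9 D6 BE C6 A5 C2 BC E3 82 94.

F3 A5 AB B1 E3 83 A9 D6 BE C6 A5 C2 BC E3 82 94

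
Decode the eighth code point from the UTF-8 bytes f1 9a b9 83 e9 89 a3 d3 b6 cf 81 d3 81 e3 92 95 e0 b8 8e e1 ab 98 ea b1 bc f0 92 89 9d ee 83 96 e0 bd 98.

Offset 0: leading byte 0xF1 = 11110001 → 4-byte char #1 = F1 9A B9 83.
Offset 4: leading byte 0xE9 = 11101001 → 3-byte char #2 = E9 89 A3.
Offset 7: leading byte 0xD3 = 11010011 → 2-byte char #3 = D3 B6.
Offset 9: leading byte 0xCF = 11001111 → 2-byte char #4 = CF 81.
Offset 11: leading byte 0xD3 = 11010011 → 2-byte char #5 = D3 81.
Offset 13: leading byte 0xE3 = 11100011 → 3-byte char #6 = E3 92 95.
Offset 16: leading byte 0xE0 = 11100000 → 3-byte char #7 = E0 B8 8E.
Offset 19: leading byte 0xE1 = 11100001 → 3-byte char #8 = E1 AB 98.
Leading byte 0xE1 = 11100001 matches 1110xxxx → 3-byte sequence.
Byte 1: 0xE1 = 11100001, payload 0001 (4 bits).
Byte 2: 0xAB = 10101011 (10xxxxxx ✓), payload 101011.
Byte 3: 0x98 = 10011000 (10xxxxxx ✓), payload 011000.
Concatenate: 0001101011011000 = 0x1AD8 (16 bits → U+1AD8).

U+1AD8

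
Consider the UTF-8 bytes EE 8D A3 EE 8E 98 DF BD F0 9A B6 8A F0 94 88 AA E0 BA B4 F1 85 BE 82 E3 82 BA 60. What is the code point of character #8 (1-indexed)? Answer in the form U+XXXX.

Offset 0: leading byte 0xEE = 11101110 → 3-byte char #1 = EE 8D A3.
Offset 3: leading byte 0xEE = 11101110 → 3-byte char #2 = EE 8E 98.
Offset 6: leading byte 0xDF = 11011111 → 2-byte char #3 = DF BD.
Offset 8: leading byte 0xF0 = 11110000 → 4-byte char #4 = F0 9A B6 8A.
Offset 12: leading byte 0xF0 = 11110000 → 4-byte char #5 = F0 94 88 AA.
Offset 16: leading byte 0xE0 = 11100000 → 3-byte char #6 = E0 BA B4.
Offset 19: leading byte 0xF1 = 11110001 → 4-byte char #7 = F1 85 BE 82.
Offset 23: leading byte 0xE3 = 11100011 → 3-byte char #8 = E3 82 BA.
Leading byte 0xE3 = 11100011 matches 1110xxxx → 3-byte sequence.
Byte 1: 0xE3 = 11100011, payload 0011 (4 bits).
Byte 2: 0x82 = 10000010 (10xxxxxx ✓), payload 000010.
Byte 3: 0xBA = 10111010 (10xxxxxx ✓), payload 111010.
Concatenate: 0011000010111010 = 0x30BA (16 bits → U+30BA).

U+30BA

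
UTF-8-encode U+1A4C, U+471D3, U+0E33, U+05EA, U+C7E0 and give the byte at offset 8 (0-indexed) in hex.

0xB8

U+1A4C → 3-byte form E1 A9 8C at offsets 0–2.
U+471D3 → 4-byte form F1 87 87 93 at offsets 3–6.
U+0E33 → 3-byte form E0 B8 B3 at offsets 7–9.
Offset 8 falls in char 3's range; it's byte 2 of E0 B8 B3 = 0xB8.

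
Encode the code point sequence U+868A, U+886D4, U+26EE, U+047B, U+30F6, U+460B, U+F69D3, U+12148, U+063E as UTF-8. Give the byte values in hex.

U+868A: 3-byte form → E8 9A 8A.
U+886D4: 4-byte form → F2 88 9B 94.
U+26EE: 3-byte form → E2 9B AE.
U+047B: 2-byte form → D1 BB.
U+30F6: 3-byte form → E3 83 B6.
U+460B: 3-byte form → E4 98 8B.
U+F69D3: 4-byte form → F3 B6 A7 93.
U+12148: 4-byte form → F0 92 85 88.
U+063E: 2-byte form → D8 BE.
Concatenated (28 bytes): E8 9A 8A F2 88 9B 94 E2 9B AE D1 BB E3 83 B6 E4 98 8B F3 B6 A7 93 F0 92 85 88 D8 BE.

E8 9A 8A F2 88 9B 94 E2 9B AE D1 BB E3 83 B6 E4 98 8B F3 B6 A7 93 F0 92 85 88 D8 BE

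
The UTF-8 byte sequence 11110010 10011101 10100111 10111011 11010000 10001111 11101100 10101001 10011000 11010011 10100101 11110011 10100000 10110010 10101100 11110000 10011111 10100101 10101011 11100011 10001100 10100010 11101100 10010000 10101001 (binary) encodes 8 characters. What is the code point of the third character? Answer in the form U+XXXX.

Offset 0: leading byte 0xF2 = 11110010 → 4-byte char #1 = F2 9D A7 BB.
Offset 4: leading byte 0xD0 = 11010000 → 2-byte char #2 = D0 8F.
Offset 6: leading byte 0xEC = 11101100 → 3-byte char #3 = EC A9 98.
Leading byte 0xEC = 11101100 matches 1110xxxx → 3-byte sequence.
Byte 1: 0xEC = 11101100, payload 1100 (4 bits).
Byte 2: 0xA9 = 10101001 (10xxxxxx ✓), payload 101001.
Byte 3: 0x98 = 10011000 (10xxxxxx ✓), payload 011000.
Concatenate: 1100101001011000 = 0xCA58 (16 bits → U+CA58).

U+CA58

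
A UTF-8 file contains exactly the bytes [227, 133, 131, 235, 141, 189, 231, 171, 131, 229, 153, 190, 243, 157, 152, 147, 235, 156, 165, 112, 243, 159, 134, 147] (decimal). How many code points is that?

8

Byte at offset 0: 0xE3 = 11100011 → 3-byte char (#1). Advance 3.
Byte at offset 3: 0xEB = 11101011 → 3-byte char (#2). Advance 3.
Byte at offset 6: 0xE7 = 11100111 → 3-byte char (#3). Advance 3.
Byte at offset 9: 0xE5 = 11100101 → 3-byte char (#4). Advance 3.
Byte at offset 12: 0xF3 = 11110011 → 4-byte char (#5). Advance 4.
Byte at offset 16: 0xEB = 11101011 → 3-byte char (#6). Advance 3.
Byte at offset 19: 0x70 = 01110000 → 1-byte char (#7). Advance 1.
Byte at offset 20: 0xF3 = 11110011 → 4-byte char (#8). Advance 4.
Reached end at offset 24 after 8 code points.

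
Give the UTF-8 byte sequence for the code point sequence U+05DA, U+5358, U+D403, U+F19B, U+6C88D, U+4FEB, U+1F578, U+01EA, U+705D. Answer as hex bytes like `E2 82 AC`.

U+05DA: 2-byte form → D7 9A.
U+5358: 3-byte form → E5 8D 98.
U+D403: 3-byte form → ED 90 83.
U+F19B: 3-byte form → EF 86 9B.
U+6C88D: 4-byte form → F1 AC A2 8D.
U+4FEB: 3-byte form → E4 BF AB.
U+1F578: 4-byte form → F0 9F 95 B8.
U+01EA: 2-byte form → C7 AA.
U+705D: 3-byte form → E7 81 9D.
Concatenated (27 bytes): D7 9A E5 8D 98 ED 90 83 EF 86 9B F1 AC A2 8D E4 BF AB F0 9F 95 B8 C7 AA E7 81 9D.

D7 9A E5 8D 98 ED 90 83 EF 86 9B F1 AC A2 8D E4 BF AB F0 9F 95 B8 C7 AA E7 81 9D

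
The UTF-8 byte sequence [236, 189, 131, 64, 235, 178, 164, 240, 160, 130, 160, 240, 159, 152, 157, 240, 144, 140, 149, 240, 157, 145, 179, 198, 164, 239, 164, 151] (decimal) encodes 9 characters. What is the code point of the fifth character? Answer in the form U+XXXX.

Offset 0: leading byte 0xEC = 11101100 → 3-byte char #1 = EC BD 83.
Offset 3: leading byte 0x40 = 01000000 → 1-byte char #2 = 40.
Offset 4: leading byte 0xEB = 11101011 → 3-byte char #3 = EB B2 A4.
Offset 7: leading byte 0xF0 = 11110000 → 4-byte char #4 = F0 A0 82 A0.
Offset 11: leading byte 0xF0 = 11110000 → 4-byte char #5 = F0 9F 98 9D.
Leading byte 0xF0 = 11110000 matches 11110xxx → 4-byte sequence.
Byte 1: 0xF0 = 11110000, payload 000 (3 bits).
Byte 2: 0x9F = 10011111 (10xxxxxx ✓), payload 011111.
Byte 3: 0x98 = 10011000 (10xxxxxx ✓), payload 011000.
Byte 4: 0x9D = 10011101 (10xxxxxx ✓), payload 011101.
Concatenate: 000011111011000011101 = 0x1F61D (21 bits → U+1F61D).

U+1F61D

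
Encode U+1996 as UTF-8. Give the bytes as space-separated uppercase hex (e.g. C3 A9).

U+1996 = 0x1996 = 6550 decimal. In range U+0800–U+FFFF → 3-byte form: 1110xxxx 10xxxxxx 10xxxxxx.
Binary (16 bits): 0001100110010110.
Split 4+6+6: 0001 | 100110 | 010110.
Byte 1: 11100001 = 0xE1.
Byte 2: 10100110 = 0xA6.
Byte 3: 10010110 = 0x96.

E1 A6 96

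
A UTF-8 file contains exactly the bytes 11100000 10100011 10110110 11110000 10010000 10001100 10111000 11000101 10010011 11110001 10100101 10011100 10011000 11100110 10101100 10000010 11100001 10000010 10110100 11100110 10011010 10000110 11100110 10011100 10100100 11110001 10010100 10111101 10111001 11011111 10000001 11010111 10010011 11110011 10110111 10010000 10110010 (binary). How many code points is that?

12

Byte at offset 0: 0xE0 = 11100000 → 3-byte char (#1). Advance 3.
Byte at offset 3: 0xF0 = 11110000 → 4-byte char (#2). Advance 4.
Byte at offset 7: 0xC5 = 11000101 → 2-byte char (#3). Advance 2.
Byte at offset 9: 0xF1 = 11110001 → 4-byte char (#4). Advance 4.
Byte at offset 13: 0xE6 = 11100110 → 3-byte char (#5). Advance 3.
Byte at offset 16: 0xE1 = 11100001 → 3-byte char (#6). Advance 3.
Byte at offset 19: 0xE6 = 11100110 → 3-byte char (#7). Advance 3.
Byte at offset 22: 0xE6 = 11100110 → 3-byte char (#8). Advance 3.
Byte at offset 25: 0xF1 = 11110001 → 4-byte char (#9). Advance 4.
Byte at offset 29: 0xDF = 11011111 → 2-byte char (#10). Advance 2.
Byte at offset 31: 0xD7 = 11010111 → 2-byte char (#11). Advance 2.
Byte at offset 33: 0xF3 = 11110011 → 4-byte char (#12). Advance 4.
Reached end at offset 37 after 12 code points.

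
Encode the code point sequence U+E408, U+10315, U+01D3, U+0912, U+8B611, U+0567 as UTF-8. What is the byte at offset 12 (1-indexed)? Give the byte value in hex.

1-indexed offset 12 is 0-indexed offset 11.
U+E408 → 3-byte form EE 90 88 at offsets 0–2.
U+10315 → 4-byte form F0 90 8C 95 at offsets 3–6.
U+01D3 → 2-byte form C7 93 at offsets 7–8.
U+0912 → 3-byte form E0 A4 92 at offsets 9–11.
Offset 11 falls in char 4's range; it's byte 3 of E0 A4 92 = 0x92.

0x92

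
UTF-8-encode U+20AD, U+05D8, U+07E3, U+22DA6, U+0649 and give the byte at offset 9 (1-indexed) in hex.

0xA2

1-indexed offset 9 is 0-indexed offset 8.
U+20AD → 3-byte form E2 82 AD at offsets 0–2.
U+05D8 → 2-byte form D7 98 at offsets 3–4.
U+07E3 → 2-byte form DF A3 at offsets 5–6.
U+22DA6 → 4-byte form F0 A2 B6 A6 at offsets 7–10.
Offset 8 falls in char 4's range; it's byte 2 of F0 A2 B6 A6 = 0xA2.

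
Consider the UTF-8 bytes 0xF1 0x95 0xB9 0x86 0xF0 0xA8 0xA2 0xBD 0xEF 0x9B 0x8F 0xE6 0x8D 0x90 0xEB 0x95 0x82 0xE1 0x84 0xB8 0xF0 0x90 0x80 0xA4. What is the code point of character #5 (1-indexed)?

Offset 0: leading byte 0xF1 = 11110001 → 4-byte char #1 = F1 95 B9 86.
Offset 4: leading byte 0xF0 = 11110000 → 4-byte char #2 = F0 A8 A2 BD.
Offset 8: leading byte 0xEF = 11101111 → 3-byte char #3 = EF 9B 8F.
Offset 11: leading byte 0xE6 = 11100110 → 3-byte char #4 = E6 8D 90.
Offset 14: leading byte 0xEB = 11101011 → 3-byte char #5 = EB 95 82.
Leading byte 0xEB = 11101011 matches 1110xxxx → 3-byte sequence.
Byte 1: 0xEB = 11101011, payload 1011 (4 bits).
Byte 2: 0x95 = 10010101 (10xxxxxx ✓), payload 010101.
Byte 3: 0x82 = 10000010 (10xxxxxx ✓), payload 000010.
Concatenate: 1011010101000010 = 0xB542 (16 bits → U+B542).

U+B542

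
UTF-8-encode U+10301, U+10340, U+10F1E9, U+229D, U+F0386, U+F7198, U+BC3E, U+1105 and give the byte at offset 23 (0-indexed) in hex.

0xEB

U+10301 → 4-byte form F0 90 8C 81 at offsets 0–3.
U+10340 → 4-byte form F0 90 8D 80 at offsets 4–7.
U+10F1E9 → 4-byte form F4 8F 87 A9 at offsets 8–11.
U+229D → 3-byte form E2 8A 9D at offsets 12–14.
U+F0386 → 4-byte form F3 B0 8E 86 at offsets 15–18.
U+F7198 → 4-byte form F3 B7 86 98 at offsets 19–22.
U+BC3E → 3-byte form EB B0 BE at offsets 23–25.
Offset 23 falls in char 7's range; it's byte 1 of EB B0 BE = 0xEB.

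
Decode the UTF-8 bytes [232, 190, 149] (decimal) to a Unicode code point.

U+8F95

Leading byte 0xE8 = 11101000 matches 1110xxxx → 3-byte sequence.
Byte 1: 0xE8 = 11101000, payload 1000 (4 bits).
Byte 2: 0xBE = 10111110 (10xxxxxx ✓), payload 111110.
Byte 3: 0x95 = 10010101 (10xxxxxx ✓), payload 010101.
Concatenate: 1000111110010101 = 0x8F95 (16 bits → U+8F95).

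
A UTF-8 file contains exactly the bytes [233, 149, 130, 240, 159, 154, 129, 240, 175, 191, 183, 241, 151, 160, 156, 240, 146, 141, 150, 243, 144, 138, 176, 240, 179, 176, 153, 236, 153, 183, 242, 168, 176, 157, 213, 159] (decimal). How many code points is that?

Byte at offset 0: 0xE9 = 11101001 → 3-byte char (#1). Advance 3.
Byte at offset 3: 0xF0 = 11110000 → 4-byte char (#2). Advance 4.
Byte at offset 7: 0xF0 = 11110000 → 4-byte char (#3). Advance 4.
Byte at offset 11: 0xF1 = 11110001 → 4-byte char (#4). Advance 4.
Byte at offset 15: 0xF0 = 11110000 → 4-byte char (#5). Advance 4.
Byte at offset 19: 0xF3 = 11110011 → 4-byte char (#6). Advance 4.
Byte at offset 23: 0xF0 = 11110000 → 4-byte char (#7). Advance 4.
Byte at offset 27: 0xEC = 11101100 → 3-byte char (#8). Advance 3.
Byte at offset 30: 0xF2 = 11110010 → 4-byte char (#9). Advance 4.
Byte at offset 34: 0xD5 = 11010101 → 2-byte char (#10). Advance 2.
Reached end at offset 36 after 10 code points.

10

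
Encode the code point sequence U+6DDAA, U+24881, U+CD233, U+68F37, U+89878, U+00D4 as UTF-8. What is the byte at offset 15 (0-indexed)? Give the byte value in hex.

0xB7

U+6DDAA → 4-byte form F1 AD B6 AA at offsets 0–3.
U+24881 → 4-byte form F0 A4 A2 81 at offsets 4–7.
U+CD233 → 4-byte form F3 8D 88 B3 at offsets 8–11.
U+68F37 → 4-byte form F1 A8 BC B7 at offsets 12–15.
Offset 15 falls in char 4's range; it's byte 4 of F1 A8 BC B7 = 0xB7.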